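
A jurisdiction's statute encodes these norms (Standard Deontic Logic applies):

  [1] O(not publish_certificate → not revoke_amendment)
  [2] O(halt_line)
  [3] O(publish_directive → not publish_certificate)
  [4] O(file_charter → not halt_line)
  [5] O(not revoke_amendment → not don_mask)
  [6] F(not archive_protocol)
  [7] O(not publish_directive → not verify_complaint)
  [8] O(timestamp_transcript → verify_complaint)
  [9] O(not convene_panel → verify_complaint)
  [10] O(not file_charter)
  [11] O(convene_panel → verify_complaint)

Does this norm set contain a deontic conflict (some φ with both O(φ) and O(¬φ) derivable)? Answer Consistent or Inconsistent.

Premise 4 is O(file_charter → not halt_line), but O(file_charter) is not derivable from the premises, so it does not yield O(not halt_line).
So O(not halt_line) is not derivable, and the apparent clash with O(halt_line) does not arise.
A world satisfying every obligation exists (e.g. archive_protocol=true, convene_panel=false, don_mask=false, file_charter=false, halt_line=true, publish_certificate=false, publish_directive=true, revoke_amendment=false, timestamp_transcript=false, verify_complaint=true); no atom is both obligatory and forbidden, so the set is consistent.

Consistent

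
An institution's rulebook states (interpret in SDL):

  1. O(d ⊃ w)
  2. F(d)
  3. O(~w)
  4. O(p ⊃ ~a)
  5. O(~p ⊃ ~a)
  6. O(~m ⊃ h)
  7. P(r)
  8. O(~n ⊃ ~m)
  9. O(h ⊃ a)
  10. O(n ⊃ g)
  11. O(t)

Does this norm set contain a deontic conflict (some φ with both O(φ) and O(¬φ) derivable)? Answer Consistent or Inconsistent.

Consistent

Premise 1 is O(d ⊃ w), but O(d) is not derivable from the premises, so it does not yield O(w).
So O(w) is not derivable, and the apparent clash with O(~w) does not arise.
A world satisfying every obligation exists (e.g. a=false, d=false, g=true, h=false, m=true, n=true, p=false, r=false, t=true, w=false); no atom is both obligatory and forbidden, so the set is consistent.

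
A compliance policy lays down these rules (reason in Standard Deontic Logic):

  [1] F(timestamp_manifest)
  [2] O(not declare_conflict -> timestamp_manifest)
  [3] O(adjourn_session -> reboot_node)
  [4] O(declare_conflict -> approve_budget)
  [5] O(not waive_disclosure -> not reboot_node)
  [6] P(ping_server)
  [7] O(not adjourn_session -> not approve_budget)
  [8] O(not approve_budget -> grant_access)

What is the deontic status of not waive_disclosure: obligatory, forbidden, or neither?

Forbidden

Premise 1, F(timestamp_manifest), is equivalent to O(not timestamp_manifest).
Premise 2, O(not declare_conflict -> timestamp_manifest), contraposes to O(not timestamp_manifest -> declare_conflict); with O(not timestamp_manifest) we get O(declare_conflict).
Premise 4 is O(declare_conflict -> approve_budget); since O(declare_conflict), deontic closure gives O(approve_budget).
The contrapositive of premise 7 (O(not adjourn_session -> not approve_budget)) is O(approve_budget -> adjourn_session), and O(approve_budget) is already established, so O(adjourn_session).
Applying K to premise 3 (O(adjourn_session -> reboot_node)) and O(adjourn_session) yields O(reboot_node).
The contrapositive of premise 5 (O(not waive_disclosure -> not reboot_node)) is O(reboot_node -> waive_disclosure), and O(reboot_node) is already established, so O(waive_disclosure).
Premises 6, 8 do not contribute to this derivation.
Thus O(waive_disclosure), which is F(not waive_disclosure): not waive_disclosure is forbidden.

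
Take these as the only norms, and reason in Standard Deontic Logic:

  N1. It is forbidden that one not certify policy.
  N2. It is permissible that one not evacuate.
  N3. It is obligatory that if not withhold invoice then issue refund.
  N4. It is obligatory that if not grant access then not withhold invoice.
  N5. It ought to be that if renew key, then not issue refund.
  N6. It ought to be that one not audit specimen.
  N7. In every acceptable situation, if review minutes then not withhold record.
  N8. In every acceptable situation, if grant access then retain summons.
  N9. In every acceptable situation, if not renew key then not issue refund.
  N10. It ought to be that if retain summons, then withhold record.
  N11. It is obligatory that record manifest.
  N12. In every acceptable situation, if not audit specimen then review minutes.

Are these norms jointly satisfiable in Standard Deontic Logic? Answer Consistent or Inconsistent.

By case analysis on ¬renew_key: premise 9 gives O(¬renew_key → ¬issue_refund) and premise 5 gives O(renew_key → ¬issue_refund), so O(¬issue_refund) either way.
Premise 3 is O(¬withhold_invoice → issue_refund); contrapositively O(¬issue_refund → withhold_invoice). Since O(¬issue_refund) holds, K gives O(withhold_invoice).
Premise 4 is O(¬grant_access → ¬withhold_invoice); contrapositively O(withhold_invoice → grant_access). Since O(withhold_invoice) holds, K gives O(grant_access).
Premise 8 is O(grant_access → retain_summons); since O(grant_access), deontic closure gives O(retain_summons).
Applying K to premise 10 (O(retain_summons → withhold_record)) and O(retain_summons) yields O(withhold_record).
The contrapositive of premise 7 (O(review_minutes → ¬withhold_record)) is O(withhold_record → ¬review_minutes), and O(withhold_record) is already established, so O(¬review_minutes).
Premise 12, O(¬audit_specimen → review_minutes), contraposes to O(¬review_minutes → audit_specimen); with O(¬review_minutes) we get O(audit_specimen).
However, premise 6 gives O(¬audit_specimen).
We now have both O(audit_specimen) and O(¬audit_specimen) — audit_specimen is simultaneously obligatory and forbidden, violating the D-axiom.

Inconsistent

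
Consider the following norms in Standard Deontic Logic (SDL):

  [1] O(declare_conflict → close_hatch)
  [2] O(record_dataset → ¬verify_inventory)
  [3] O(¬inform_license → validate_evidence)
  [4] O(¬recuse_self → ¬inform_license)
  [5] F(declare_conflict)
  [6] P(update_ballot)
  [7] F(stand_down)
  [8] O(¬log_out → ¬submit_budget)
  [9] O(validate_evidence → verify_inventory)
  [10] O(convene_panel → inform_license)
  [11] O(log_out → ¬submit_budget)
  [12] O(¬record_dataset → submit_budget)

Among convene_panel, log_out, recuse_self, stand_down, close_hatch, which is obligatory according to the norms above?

Premises 8 and 11 cover both cases: O(¬log_out → ¬submit_budget) and O(log_out → ¬submit_budget). Since ¬log_out ∨ log_out is a tautology, O(¬submit_budget) follows.
Premise 12, O(¬record_dataset → submit_budget), contraposes to O(¬submit_budget → record_dataset); with O(¬submit_budget) we get O(record_dataset).
With premise 2, O(record_dataset → ¬verify_inventory), the K-axiom yields O(¬verify_inventory).
Premise 9, O(validate_evidence → verify_inventory), contraposes to O(¬verify_inventory → ¬validate_evidence); with O(¬verify_inventory) we get O(¬validate_evidence).
The contrapositive of premise 3 (O(¬inform_license → validate_evidence)) is O(¬validate_evidence → inform_license), and O(¬validate_evidence) is already established, so O(inform_license).
Premise 4, O(¬recuse_self → ¬inform_license), contraposes to O(inform_license → recuse_self); with O(inform_license) we get O(recuse_self).
So O(recuse_self) holds — recuse_self is obligatory. None of the other listed options is made obligatory by any chain of premises.

recuse_self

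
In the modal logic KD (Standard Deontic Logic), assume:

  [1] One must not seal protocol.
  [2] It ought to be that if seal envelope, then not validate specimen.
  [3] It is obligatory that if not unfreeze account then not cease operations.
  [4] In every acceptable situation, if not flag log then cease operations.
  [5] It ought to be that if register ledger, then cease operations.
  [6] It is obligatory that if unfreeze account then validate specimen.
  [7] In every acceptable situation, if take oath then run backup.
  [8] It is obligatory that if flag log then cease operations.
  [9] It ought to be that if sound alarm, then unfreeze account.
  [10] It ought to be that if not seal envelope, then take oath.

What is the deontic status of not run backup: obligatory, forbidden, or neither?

Forbidden

Premises 4 and 8 cover both cases: O(¬flag_log → cease_operations) and O(flag_log → cease_operations). Since ¬flag_log ∨ flag_log is a tautology, O(cease_operations) follows.
Premise 3, O(¬unfreeze_account → ¬cease_operations), contraposes to O(cease_operations → unfreeze_account); with O(cease_operations) we get O(unfreeze_account).
Premise 6 is O(unfreeze_account → validate_specimen); since O(unfreeze_account), deontic closure gives O(validate_specimen).
Premise 2, O(seal_envelope → ¬validate_specimen), contraposes to O(validate_specimen → ¬seal_envelope); with O(validate_specimen) we get O(¬seal_envelope).
With premise 10, O(¬seal_envelope → take_oath), the K-axiom yields O(take_oath).
Premise 7 is O(take_oath → run_backup); since O(take_oath), deontic closure gives O(run_backup).
Premises 1, 5, 9 do not contribute to this derivation.
Thus O(run_backup), which is F(¬run_backup): ¬run_backup is forbidden.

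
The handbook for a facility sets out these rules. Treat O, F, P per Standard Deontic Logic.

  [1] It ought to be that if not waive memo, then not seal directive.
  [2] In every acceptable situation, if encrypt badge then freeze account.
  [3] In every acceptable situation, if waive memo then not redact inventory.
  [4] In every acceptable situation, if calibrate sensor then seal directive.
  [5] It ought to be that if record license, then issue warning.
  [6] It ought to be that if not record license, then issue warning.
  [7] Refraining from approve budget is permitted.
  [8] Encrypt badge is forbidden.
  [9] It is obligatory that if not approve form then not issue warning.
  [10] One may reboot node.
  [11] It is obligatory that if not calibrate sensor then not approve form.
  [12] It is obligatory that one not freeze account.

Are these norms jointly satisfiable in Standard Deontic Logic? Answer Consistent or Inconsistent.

Premise 2 is O(encrypt_badge → freeze_account), but O(encrypt_badge) is not derivable from the premises, so it does not yield O(freeze_account).
So O(freeze_account) is not derivable, and the apparent clash with O(¬freeze_account) does not arise.
A world satisfying every obligation exists (e.g. approve_budget=false, approve_form=true, calibrate_sensor=true, encrypt_badge=false, freeze_account=false, issue_warning=true, reboot_node=false, record_license=false, redact_inventory=false, seal_directive=true, waive_memo=true); no atom is both obligatory and forbidden, so the set is consistent.

Consistent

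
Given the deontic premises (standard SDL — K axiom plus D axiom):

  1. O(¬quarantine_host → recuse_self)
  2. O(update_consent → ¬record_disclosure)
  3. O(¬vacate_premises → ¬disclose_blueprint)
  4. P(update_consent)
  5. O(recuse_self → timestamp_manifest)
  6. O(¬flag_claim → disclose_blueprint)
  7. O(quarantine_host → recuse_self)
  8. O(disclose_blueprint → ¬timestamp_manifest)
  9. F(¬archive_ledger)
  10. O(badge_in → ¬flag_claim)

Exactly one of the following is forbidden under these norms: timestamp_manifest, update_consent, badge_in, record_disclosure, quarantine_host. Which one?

badge_in

By case analysis on quarantine_host: premise 7 gives O(quarantine_host → recuse_self) and premise 1 gives O(¬quarantine_host → recuse_self), so O(recuse_self) either way.
From O(recuse_self) and premise 5, O(recuse_self → timestamp_manifest), we obtain O(timestamp_manifest).
Premise 8, O(disclose_blueprint → ¬timestamp_manifest), contraposes to O(timestamp_manifest → ¬disclose_blueprint); with O(timestamp_manifest) we get O(¬disclose_blueprint).
The contrapositive of premise 6 (O(¬flag_claim → disclose_blueprint)) is O(¬disclose_blueprint → flag_claim), and O(¬disclose_blueprint) is already established, so O(flag_claim).
The contrapositive of premise 10 (O(badge_in → ¬flag_claim)) is O(flag_claim → ¬badge_in), and O(flag_claim) is already established, so O(¬badge_in).
So O(¬badge_in) holds, i.e. badge_in is forbidden. None of the other listed options is forbidden under the premises.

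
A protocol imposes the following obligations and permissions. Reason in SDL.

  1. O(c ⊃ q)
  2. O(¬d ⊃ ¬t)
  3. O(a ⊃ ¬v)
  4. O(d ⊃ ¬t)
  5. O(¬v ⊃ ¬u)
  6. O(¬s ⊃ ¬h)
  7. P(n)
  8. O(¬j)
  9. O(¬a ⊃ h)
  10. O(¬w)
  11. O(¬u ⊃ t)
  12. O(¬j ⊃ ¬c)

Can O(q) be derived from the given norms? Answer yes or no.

Premise 1 is O(c ⊃ q), but O(c) is not derivable from the premises, so it does not yield O(q).
No other premise forces O(q). An ideal world satisfying every premise can still have q false, so O(q) is not derivable.

No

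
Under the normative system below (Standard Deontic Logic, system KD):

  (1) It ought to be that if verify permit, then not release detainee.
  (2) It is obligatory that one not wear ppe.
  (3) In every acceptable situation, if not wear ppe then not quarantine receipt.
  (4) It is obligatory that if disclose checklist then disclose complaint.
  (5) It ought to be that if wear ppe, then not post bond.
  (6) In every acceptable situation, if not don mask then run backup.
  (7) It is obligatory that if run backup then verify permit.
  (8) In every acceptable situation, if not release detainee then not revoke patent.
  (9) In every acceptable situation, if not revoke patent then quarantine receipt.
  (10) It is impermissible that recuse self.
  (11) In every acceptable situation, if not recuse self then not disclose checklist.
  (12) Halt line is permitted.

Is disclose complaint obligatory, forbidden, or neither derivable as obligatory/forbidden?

Premise 4 is O(disclose_checklist → disclose_complaint), but O(disclose_checklist) is not derivable from the premises, so it does not yield O(disclose_complaint).
No premise or chain of K-axiom applications forces O(disclose_complaint), and none forces O(¬disclose_complaint). So disclose_complaint is neither obligatory nor forbidden under these norms.

Neither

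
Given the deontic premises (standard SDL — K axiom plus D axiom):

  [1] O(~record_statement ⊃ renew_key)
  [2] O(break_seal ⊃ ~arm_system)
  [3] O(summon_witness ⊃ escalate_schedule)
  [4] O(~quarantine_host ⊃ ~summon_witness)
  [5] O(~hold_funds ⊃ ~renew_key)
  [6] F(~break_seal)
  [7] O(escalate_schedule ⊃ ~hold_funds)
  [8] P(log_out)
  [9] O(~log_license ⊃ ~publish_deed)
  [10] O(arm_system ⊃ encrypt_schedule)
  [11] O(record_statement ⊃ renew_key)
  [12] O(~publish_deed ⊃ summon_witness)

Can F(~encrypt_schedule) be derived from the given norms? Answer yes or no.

Premise 10 is O(arm_system ⊃ encrypt_schedule), but O(arm_system) is not derivable from the premises, so it does not yield O(encrypt_schedule).
No other premise forces O(encrypt_schedule). An ideal world satisfying every premise can still have ~encrypt_schedule true, so F(~encrypt_schedule) is not derivable.

No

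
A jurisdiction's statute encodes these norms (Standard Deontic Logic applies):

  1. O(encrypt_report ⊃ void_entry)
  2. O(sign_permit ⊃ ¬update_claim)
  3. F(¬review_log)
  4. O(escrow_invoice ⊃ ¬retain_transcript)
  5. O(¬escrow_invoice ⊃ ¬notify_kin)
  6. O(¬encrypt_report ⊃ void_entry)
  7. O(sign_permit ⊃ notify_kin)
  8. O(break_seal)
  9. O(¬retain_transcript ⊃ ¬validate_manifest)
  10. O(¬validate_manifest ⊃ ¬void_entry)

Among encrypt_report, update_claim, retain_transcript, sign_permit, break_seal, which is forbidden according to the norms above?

sign_permit

Premises 6 and 1 cover both cases: O(¬encrypt_report ⊃ void_entry) and O(encrypt_report ⊃ void_entry). Since ¬encrypt_report ∨ encrypt_report is a tautology, O(void_entry) follows.
Premise 10 is O(¬validate_manifest ⊃ ¬void_entry); contrapositively O(void_entry ⊃ validate_manifest). Since O(void_entry) holds, K gives O(validate_manifest).
Premise 9, O(¬retain_transcript ⊃ ¬validate_manifest), contraposes to O(validate_manifest ⊃ retain_transcript); with O(validate_manifest) we get O(retain_transcript).
Premise 4 is O(escrow_invoice ⊃ ¬retain_transcript); contrapositively O(retain_transcript ⊃ ¬escrow_invoice). Since O(retain_transcript) holds, K gives O(¬escrow_invoice).
Applying K to premise 5 (O(¬escrow_invoice ⊃ ¬notify_kin)) and O(¬escrow_invoice) yields O(¬notify_kin).
Premise 7, O(sign_permit ⊃ notify_kin), contraposes to O(¬notify_kin ⊃ ¬sign_permit); with O(¬notify_kin) we get O(¬sign_permit).
So O(¬sign_permit) holds, i.e. sign_permit is forbidden. None of the other listed options is forbidden under the premises.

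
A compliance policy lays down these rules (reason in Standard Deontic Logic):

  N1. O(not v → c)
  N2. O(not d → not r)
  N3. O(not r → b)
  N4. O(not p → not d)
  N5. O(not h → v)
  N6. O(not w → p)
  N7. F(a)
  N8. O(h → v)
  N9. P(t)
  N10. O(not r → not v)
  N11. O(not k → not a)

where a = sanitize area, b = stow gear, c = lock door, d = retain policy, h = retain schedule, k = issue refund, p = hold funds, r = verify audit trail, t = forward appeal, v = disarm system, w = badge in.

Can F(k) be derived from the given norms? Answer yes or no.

Premise 11 is O(not k → not a); even if O(not a) held, inferring O(not k) would be affirming the consequent — invalid.
No other premise forces O(not k). An ideal world satisfying every premise can still have k true, so F(k) is not derivable.

No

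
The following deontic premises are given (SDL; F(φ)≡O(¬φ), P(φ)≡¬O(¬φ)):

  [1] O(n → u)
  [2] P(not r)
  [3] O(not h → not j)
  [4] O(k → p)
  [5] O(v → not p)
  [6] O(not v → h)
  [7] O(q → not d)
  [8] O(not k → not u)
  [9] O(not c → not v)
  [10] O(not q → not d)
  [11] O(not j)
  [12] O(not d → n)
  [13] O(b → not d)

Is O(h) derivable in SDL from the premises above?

Premises 7 and 10 are O(q → not d) and O(not q → not d); every ideal world satisfies q or not q, so in either case not d holds — hence O(not d).
With premise 12, O(not d → n), the K-axiom yields O(n).
Applying K to premise 1 (O(n → u)) and O(n) yields O(u).
The contrapositive of premise 8 (O(not k → not u)) is O(u → k), and O(u) is already established, so O(k).
With premise 4, O(k → p), the K-axiom yields O(p).
Premise 5, O(v → not p), contraposes to O(p → not v); with O(p) we get O(not v).
Premise 6 is O(not v → h); since O(not v), deontic closure gives O(h).
Premises 2, 3, 9, 11, 13 do not contribute to this derivation.
So O(h) follows.

Yes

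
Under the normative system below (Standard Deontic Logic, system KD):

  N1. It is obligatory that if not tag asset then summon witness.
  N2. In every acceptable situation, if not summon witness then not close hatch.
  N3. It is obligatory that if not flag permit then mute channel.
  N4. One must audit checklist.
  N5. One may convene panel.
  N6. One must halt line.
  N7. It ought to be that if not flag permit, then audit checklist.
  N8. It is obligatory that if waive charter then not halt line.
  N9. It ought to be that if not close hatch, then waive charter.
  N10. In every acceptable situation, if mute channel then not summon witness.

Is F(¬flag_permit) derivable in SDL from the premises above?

Yes

Premise 6 states O(halt_line) outright.
Premise 8, O(waive_charter → ¬halt_line), contraposes to O(halt_line → ¬waive_charter); with O(halt_line) we get O(¬waive_charter).
Premise 9 is O(¬close_hatch → waive_charter); contrapositively O(¬waive_charter → close_hatch). Since O(¬waive_charter) holds, K gives O(close_hatch).
Premise 2 is O(¬summon_witness → ¬close_hatch); contrapositively O(close_hatch → summon_witness). Since O(close_hatch) holds, K gives O(summon_witness).
Premise 10 is O(mute_channel → ¬summon_witness); contrapositively O(summon_witness → ¬mute_channel). Since O(summon_witness) holds, K gives O(¬mute_channel).
Premise 3 is O(¬flag_permit → mute_channel); contrapositively O(¬mute_channel → flag_permit). Since O(¬mute_channel) holds, K gives O(flag_permit).
Premises 1, 4, 5, 7 do not contribute to this derivation.
So O(flag_permit) holds, i.e. F(¬flag_permit). The claim follows.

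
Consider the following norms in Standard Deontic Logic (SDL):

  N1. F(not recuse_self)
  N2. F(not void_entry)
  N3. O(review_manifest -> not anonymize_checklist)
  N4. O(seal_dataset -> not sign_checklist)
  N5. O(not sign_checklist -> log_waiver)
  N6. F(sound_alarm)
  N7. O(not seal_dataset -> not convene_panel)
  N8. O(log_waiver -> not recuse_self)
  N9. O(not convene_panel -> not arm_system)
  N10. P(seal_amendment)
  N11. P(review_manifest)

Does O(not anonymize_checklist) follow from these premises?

Premise 3 is O(review_manifest -> not anonymize_checklist), but O(review_manifest) is not derivable from the premises (the permission P(review_manifest) asserts only not O(not review_manifest), not O(review_manifest)), so it does not yield O(not anonymize_checklist).
No other premise forces O(not anonymize_checklist). An ideal world satisfying every premise can still have not anonymize_checklist false, so O(not anonymize_checklist) is not derivable.

No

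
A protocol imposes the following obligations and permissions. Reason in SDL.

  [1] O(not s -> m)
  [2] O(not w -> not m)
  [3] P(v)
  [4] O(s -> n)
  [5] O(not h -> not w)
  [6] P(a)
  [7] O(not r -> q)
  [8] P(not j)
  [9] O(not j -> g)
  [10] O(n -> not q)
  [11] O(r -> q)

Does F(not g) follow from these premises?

Premise 9 is O(not j -> g), but O(not j) is not derivable from the premises (the permission P(not j) asserts only not O(j), not O(not j)), so it does not yield O(g).
No other premise forces O(g). An ideal world satisfying every premise can still have not g true, so F(not g) is not derivable.

No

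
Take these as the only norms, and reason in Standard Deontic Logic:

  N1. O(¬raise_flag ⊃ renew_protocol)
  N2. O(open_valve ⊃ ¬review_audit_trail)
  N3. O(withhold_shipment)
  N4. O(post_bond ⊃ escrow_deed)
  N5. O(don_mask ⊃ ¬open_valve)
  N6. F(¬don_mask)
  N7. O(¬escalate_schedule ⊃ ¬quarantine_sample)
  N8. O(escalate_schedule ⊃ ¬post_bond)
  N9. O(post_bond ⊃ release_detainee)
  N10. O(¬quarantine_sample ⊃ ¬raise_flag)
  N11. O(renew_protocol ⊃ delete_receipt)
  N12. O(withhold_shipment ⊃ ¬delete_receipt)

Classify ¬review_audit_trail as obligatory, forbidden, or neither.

Neither

Premise 2 is O(open_valve ⊃ ¬review_audit_trail), but O(open_valve) is not derivable from the premises, so it does not yield O(¬review_audit_trail).
No premise or chain of K-axiom applications forces O(¬review_audit_trail), and none forces O(review_audit_trail). So ¬review_audit_trail is neither obligatory nor forbidden under these norms.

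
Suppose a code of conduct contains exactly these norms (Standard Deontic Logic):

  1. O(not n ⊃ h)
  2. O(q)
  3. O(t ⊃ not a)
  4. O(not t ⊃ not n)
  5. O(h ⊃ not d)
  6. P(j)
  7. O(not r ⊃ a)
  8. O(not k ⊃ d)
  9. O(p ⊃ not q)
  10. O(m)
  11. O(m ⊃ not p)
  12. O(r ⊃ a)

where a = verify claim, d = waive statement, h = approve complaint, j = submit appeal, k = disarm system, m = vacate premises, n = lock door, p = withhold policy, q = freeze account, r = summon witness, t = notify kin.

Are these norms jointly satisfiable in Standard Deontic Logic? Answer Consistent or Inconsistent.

Premise 9 is O(p ⊃ not q), but O(p) is not derivable from the premises, so it does not yield O(not q).
So O(not q) is not derivable, and the apparent clash with O(q) does not arise.
A world satisfying every obligation exists (e.g. a=true, d=false, h=true, j=false, k=true, m=true, n=false, p=false, q=true, r=false, t=false); no atom is both obligatory and forbidden, so the set is consistent.

Consistent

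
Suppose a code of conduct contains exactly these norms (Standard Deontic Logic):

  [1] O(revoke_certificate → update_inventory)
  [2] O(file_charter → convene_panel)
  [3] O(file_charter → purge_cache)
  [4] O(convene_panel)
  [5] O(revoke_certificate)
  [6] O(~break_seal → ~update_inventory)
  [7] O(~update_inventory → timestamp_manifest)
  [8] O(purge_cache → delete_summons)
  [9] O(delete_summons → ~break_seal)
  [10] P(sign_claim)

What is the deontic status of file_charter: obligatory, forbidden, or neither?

From premise 5 we have O(revoke_certificate).
Applying K to premise 1 (O(revoke_certificate → update_inventory)) and O(revoke_certificate) yields O(update_inventory).
Premise 6, O(~break_seal → ~update_inventory), contraposes to O(update_inventory → break_seal); with O(update_inventory) we get O(break_seal).
Premise 9, O(delete_summons → ~break_seal), contraposes to O(break_seal → ~delete_summons); with O(break_seal) we get O(~delete_summons).
Premise 8 is O(purge_cache → delete_summons); contrapositively O(~delete_summons → ~purge_cache). Since O(~delete_summons) holds, K gives O(~purge_cache).
Premise 3 is O(file_charter → purge_cache); contrapositively O(~purge_cache → ~file_charter). Since O(~purge_cache) holds, K gives O(~file_charter).
Premises 2, 4, 7, 10 do not contribute to this derivation.
Thus O(~file_charter), which is F(file_charter): file_charter is forbidden.

Forbidden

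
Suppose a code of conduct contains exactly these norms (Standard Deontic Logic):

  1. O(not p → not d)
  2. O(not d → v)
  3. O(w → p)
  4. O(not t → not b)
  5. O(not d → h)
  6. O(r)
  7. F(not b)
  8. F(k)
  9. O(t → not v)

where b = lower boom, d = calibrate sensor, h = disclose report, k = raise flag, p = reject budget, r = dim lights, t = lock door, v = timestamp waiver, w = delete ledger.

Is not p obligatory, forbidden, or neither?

Premise 7, F(not b), is equivalent to O(b).
Premise 4, O(not t → not b), contraposes to O(b → t); with O(b) we get O(t).
With premise 9, O(t → not v), the K-axiom yields O(not v).
Premise 2, O(not d → v), contraposes to O(not v → d); with O(not v) we get O(d).
Premise 1 is O(not p → not d); contrapositively O(d → p). Since O(d) holds, K gives O(p).
Premises 3, 5, 6, 8 do not contribute to this derivation.
Thus O(p), which is F(not p): not p is forbidden.

Forbidden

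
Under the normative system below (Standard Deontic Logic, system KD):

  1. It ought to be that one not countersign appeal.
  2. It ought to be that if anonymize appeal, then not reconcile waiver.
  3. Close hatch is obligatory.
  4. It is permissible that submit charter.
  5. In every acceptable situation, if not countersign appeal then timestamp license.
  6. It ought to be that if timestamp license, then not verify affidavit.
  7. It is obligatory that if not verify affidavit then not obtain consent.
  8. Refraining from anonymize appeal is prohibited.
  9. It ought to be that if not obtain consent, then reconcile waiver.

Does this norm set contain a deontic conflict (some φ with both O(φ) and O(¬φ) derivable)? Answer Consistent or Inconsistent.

Premise 1 gives O(¬countersign_appeal).
From O(¬countersign_appeal) and premise 5, O(¬countersign_appeal → timestamp_license), we obtain O(timestamp_license).
Premise 6 is O(timestamp_license → ¬verify_affidavit); since O(timestamp_license), deontic closure gives O(¬verify_affidavit).
Premise 7 is O(¬verify_affidavit → ¬obtain_consent); since O(¬verify_affidavit), deontic closure gives O(¬obtain_consent).
From O(¬obtain_consent) and premise 9, O(¬obtain_consent → reconcile_waiver), we obtain O(reconcile_waiver).
The contrapositive of premise 2 (O(anonymize_appeal → ¬reconcile_waiver)) is O(reconcile_waiver → ¬anonymize_appeal), and O(reconcile_waiver) is already established, so O(¬anonymize_appeal).
But premise 8, F(¬anonymize_appeal), means O(anonymize_appeal).
We now have both O(¬anonymize_appeal) and O(anonymize_appeal) — anonymize_appeal is simultaneously obligatory and forbidden, violating the D-axiom.

Inconsistent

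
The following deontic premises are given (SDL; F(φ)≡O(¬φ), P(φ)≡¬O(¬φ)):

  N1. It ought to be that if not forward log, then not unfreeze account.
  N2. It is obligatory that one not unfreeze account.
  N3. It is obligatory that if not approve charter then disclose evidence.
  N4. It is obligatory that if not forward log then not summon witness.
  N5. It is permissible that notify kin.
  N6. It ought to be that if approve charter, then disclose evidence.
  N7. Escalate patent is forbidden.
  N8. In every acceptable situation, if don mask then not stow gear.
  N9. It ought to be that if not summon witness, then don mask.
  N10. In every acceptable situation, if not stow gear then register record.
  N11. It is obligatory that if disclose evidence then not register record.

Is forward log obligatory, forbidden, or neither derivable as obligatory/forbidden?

Obligatory

Premises 3 and 6 are O(¬approve_charter → disclose_evidence) and O(approve_charter → disclose_evidence); every ideal world satisfies ¬approve_charter or approve_charter, so in either case disclose_evidence holds — hence O(disclose_evidence).
Applying K to premise 11 (O(disclose_evidence → ¬register_record)) and O(disclose_evidence) yields O(¬register_record).
Premise 10, O(¬stow_gear → register_record), contraposes to O(¬register_record → stow_gear); with O(¬register_record) we get O(stow_gear).
Premise 8, O(don_mask → ¬stow_gear), contraposes to O(stow_gear → ¬don_mask); with O(stow_gear) we get O(¬don_mask).
Premise 9, O(¬summon_witness → don_mask), contraposes to O(¬don_mask → summon_witness); with O(¬don_mask) we get O(summon_witness).
The contrapositive of premise 4 (O(¬forward_log → ¬summon_witness)) is O(summon_witness → forward_log), and O(summon_witness) is already established, so O(forward_log).
Premises 1, 2, 5, 7 do not contribute to this derivation.
Hence forward_log is obligatory.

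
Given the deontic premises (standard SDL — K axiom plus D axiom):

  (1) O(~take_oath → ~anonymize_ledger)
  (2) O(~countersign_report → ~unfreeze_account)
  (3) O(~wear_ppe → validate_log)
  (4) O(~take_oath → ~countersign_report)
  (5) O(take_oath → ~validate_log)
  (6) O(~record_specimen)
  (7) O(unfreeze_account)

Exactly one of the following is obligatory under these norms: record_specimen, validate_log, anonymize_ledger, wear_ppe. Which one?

wear_ppe

Premise 7 gives O(unfreeze_account).
Premise 2, O(~countersign_report → ~unfreeze_account), contraposes to O(unfreeze_account → countersign_report); with O(unfreeze_account) we get O(countersign_report).
The contrapositive of premise 4 (O(~take_oath → ~countersign_report)) is O(countersign_report → take_oath), and O(countersign_report) is already established, so O(take_oath).
Applying K to premise 5 (O(take_oath → ~validate_log)) and O(take_oath) yields O(~validate_log).
Premise 3, O(~wear_ppe → validate_log), contraposes to O(~validate_log → wear_ppe); with O(~validate_log) we get O(wear_ppe).
So O(wear_ppe) holds — wear_ppe is obligatory. None of the other listed options is made obligatory by any chain of premises.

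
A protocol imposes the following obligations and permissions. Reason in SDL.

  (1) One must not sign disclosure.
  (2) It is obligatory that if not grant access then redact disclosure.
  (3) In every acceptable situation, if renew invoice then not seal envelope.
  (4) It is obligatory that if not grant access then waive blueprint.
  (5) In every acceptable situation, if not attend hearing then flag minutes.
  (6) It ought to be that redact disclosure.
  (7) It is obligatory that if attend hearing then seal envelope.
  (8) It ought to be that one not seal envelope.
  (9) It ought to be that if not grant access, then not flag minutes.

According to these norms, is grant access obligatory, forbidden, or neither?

Obligatory

Premise 8 gives O(¬seal_envelope).
Premise 7, O(attend_hearing → seal_envelope), contraposes to O(¬seal_envelope → ¬attend_hearing); with O(¬seal_envelope) we get O(¬attend_hearing).
With premise 5, O(¬attend_hearing → flag_minutes), the K-axiom yields O(flag_minutes).
The contrapositive of premise 9 (O(¬grant_access → ¬flag_minutes)) is O(flag_minutes → grant_access), and O(flag_minutes) is already established, so O(grant_access).
Premises 1, 2, 3, 4, 6 do not contribute to this derivation.
Hence grant_access is obligatory.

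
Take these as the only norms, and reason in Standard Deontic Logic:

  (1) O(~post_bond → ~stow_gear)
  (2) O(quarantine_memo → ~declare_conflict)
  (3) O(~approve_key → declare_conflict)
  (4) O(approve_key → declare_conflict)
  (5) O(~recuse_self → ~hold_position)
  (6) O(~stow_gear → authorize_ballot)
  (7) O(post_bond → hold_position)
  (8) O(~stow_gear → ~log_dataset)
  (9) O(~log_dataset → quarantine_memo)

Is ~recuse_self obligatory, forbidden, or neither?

Forbidden

Premises 3 and 4 are O(~approve_key → declare_conflict) and O(approve_key → declare_conflict); every ideal world satisfies ~approve_key or approve_key, so in either case declare_conflict holds — hence O(declare_conflict).
Premise 2 is O(quarantine_memo → ~declare_conflict); contrapositively O(declare_conflict → ~quarantine_memo). Since O(declare_conflict) holds, K gives O(~quarantine_memo).
Premise 9 is O(~log_dataset → quarantine_memo); contrapositively O(~quarantine_memo → log_dataset). Since O(~quarantine_memo) holds, K gives O(log_dataset).
The contrapositive of premise 8 (O(~stow_gear → ~log_dataset)) is O(log_dataset → stow_gear), and O(log_dataset) is already established, so O(stow_gear).
Premise 1 is O(~post_bond → ~stow_gear); contrapositively O(stow_gear → post_bond). Since O(stow_gear) holds, K gives O(post_bond).
From O(post_bond) and premise 7, O(post_bond → hold_position), we obtain O(hold_position).
Premise 5, O(~recuse_self → ~hold_position), contraposes to O(hold_position → recuse_self); with O(hold_position) we get O(recuse_self).
Premise 6 does not contribute to this derivation.
Thus O(recuse_self), which is F(~recuse_self): ~recuse_self is forbidden.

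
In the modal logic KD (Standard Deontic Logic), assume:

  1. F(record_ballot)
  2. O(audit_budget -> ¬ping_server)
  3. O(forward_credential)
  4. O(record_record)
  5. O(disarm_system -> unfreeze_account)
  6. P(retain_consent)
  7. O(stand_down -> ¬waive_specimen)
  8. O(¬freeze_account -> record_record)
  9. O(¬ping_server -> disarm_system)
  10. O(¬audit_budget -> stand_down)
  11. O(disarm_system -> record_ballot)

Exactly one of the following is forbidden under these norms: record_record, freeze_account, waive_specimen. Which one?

waive_specimen

Premise 1, F(record_ballot), is equivalent to O(¬record_ballot).
The contrapositive of premise 11 (O(disarm_system -> record_ballot)) is O(¬record_ballot -> ¬disarm_system), and O(¬record_ballot) is already established, so O(¬disarm_system).
The contrapositive of premise 9 (O(¬ping_server -> disarm_system)) is O(¬disarm_system -> ping_server), and O(¬disarm_system) is already established, so O(ping_server).
The contrapositive of premise 2 (O(audit_budget -> ¬ping_server)) is O(ping_server -> ¬audit_budget), and O(ping_server) is already established, so O(¬audit_budget).
With premise 10, O(¬audit_budget -> stand_down), the K-axiom yields O(stand_down).
With premise 7, O(stand_down -> ¬waive_specimen), the K-axiom yields O(¬waive_specimen).
So O(¬waive_specimen) holds, i.e. waive_specimen is forbidden. None of the other listed options is forbidden under the premises.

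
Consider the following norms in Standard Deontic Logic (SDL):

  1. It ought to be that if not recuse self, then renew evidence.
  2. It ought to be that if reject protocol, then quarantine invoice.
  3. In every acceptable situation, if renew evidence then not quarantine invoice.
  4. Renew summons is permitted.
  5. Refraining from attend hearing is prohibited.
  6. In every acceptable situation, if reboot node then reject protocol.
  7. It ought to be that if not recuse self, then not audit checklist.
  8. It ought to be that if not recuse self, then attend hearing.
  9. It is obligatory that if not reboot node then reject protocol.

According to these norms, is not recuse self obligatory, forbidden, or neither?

Premises 9 and 6 cover both cases: O(¬reboot_node → reject_protocol) and O(reboot_node → reject_protocol). Since ¬reboot_node ∨ reboot_node is a tautology, O(reject_protocol) follows.
From O(reject_protocol) and premise 2, O(reject_protocol → quarantine_invoice), we obtain O(quarantine_invoice).
Premise 3, O(renew_evidence → ¬quarantine_invoice), contraposes to O(quarantine_invoice → ¬renew_evidence); with O(quarantine_invoice) we get O(¬renew_evidence).
Premise 1 is O(¬recuse_self → renew_evidence); contrapositively O(¬renew_evidence → recuse_self). Since O(¬renew_evidence) holds, K gives O(recuse_self).
Premises 4, 5, 7, 8 do not contribute to this derivation.
Thus O(recuse_self), which is F(¬recuse_self): ¬recuse_self is forbidden.

Forbidden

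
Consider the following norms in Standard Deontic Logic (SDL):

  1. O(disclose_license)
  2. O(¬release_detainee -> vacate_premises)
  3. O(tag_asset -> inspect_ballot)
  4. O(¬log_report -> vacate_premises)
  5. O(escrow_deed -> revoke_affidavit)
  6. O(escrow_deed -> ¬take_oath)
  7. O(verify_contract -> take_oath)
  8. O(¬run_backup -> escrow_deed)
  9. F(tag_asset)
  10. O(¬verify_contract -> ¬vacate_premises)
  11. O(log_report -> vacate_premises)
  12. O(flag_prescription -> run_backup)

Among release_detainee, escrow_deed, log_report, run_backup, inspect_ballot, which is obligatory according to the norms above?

By case analysis on ¬log_report: premise 4 gives O(¬log_report -> vacate_premises) and premise 11 gives O(log_report -> vacate_premises), so O(vacate_premises) either way.
The contrapositive of premise 10 (O(¬verify_contract -> ¬vacate_premises)) is O(vacate_premises -> verify_contract), and O(vacate_premises) is already established, so O(verify_contract).
Applying K to premise 7 (O(verify_contract -> take_oath)) and O(verify_contract) yields O(take_oath).
Premise 6, O(escrow_deed -> ¬take_oath), contraposes to O(take_oath -> ¬escrow_deed); with O(take_oath) we get O(¬escrow_deed).
Premise 8 is O(¬run_backup -> escrow_deed); contrapositively O(¬escrow_deed -> run_backup). Since O(¬escrow_deed) holds, K gives O(run_backup).
So O(run_backup) holds — run_backup is obligatory. None of the other listed options is made obligatory by any chain of premises.

run_backup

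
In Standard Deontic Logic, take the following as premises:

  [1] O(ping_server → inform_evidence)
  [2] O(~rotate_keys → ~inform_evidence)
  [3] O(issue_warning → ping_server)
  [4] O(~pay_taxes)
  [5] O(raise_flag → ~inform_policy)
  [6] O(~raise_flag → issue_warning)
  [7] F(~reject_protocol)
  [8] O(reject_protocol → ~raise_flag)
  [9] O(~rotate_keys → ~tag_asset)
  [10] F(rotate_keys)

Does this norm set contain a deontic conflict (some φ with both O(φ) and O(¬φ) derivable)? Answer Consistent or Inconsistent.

F(~reject_protocol) at premise 7 means O(reject_protocol).
Applying K to premise 8 (O(reject_protocol → ~raise_flag)) and O(reject_protocol) yields O(~raise_flag).
Premise 6 is O(~raise_flag → issue_warning); since O(~raise_flag), deontic closure gives O(issue_warning).
Applying K to premise 3 (O(issue_warning → ping_server)) and O(issue_warning) yields O(ping_server).
With premise 1, O(ping_server → inform_evidence), the K-axiom yields O(inform_evidence).
The contrapositive of premise 2 (O(~rotate_keys → ~inform_evidence)) is O(inform_evidence → rotate_keys), and O(inform_evidence) is already established, so O(rotate_keys).
However, F(rotate_keys) at premise 10 amounts to O(~rotate_keys).
We now have both O(rotate_keys) and O(~rotate_keys) — rotate_keys is simultaneously obligatory and forbidden, violating the D-axiom.

Inconsistent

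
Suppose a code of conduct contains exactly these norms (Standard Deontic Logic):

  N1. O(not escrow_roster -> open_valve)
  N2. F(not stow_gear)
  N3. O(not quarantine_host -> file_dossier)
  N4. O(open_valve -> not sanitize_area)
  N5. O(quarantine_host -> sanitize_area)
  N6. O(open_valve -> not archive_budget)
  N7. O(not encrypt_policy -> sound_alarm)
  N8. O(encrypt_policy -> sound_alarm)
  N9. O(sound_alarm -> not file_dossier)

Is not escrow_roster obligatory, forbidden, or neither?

Premises 7 and 8 are O(not encrypt_policy -> sound_alarm) and O(encrypt_policy -> sound_alarm); every ideal world satisfies not encrypt_policy or encrypt_policy, so in either case sound_alarm holds — hence O(sound_alarm).
From O(sound_alarm) and premise 9, O(sound_alarm -> not file_dossier), we obtain O(not file_dossier).
Premise 3 is O(not quarantine_host -> file_dossier); contrapositively O(not file_dossier -> quarantine_host). Since O(not file_dossier) holds, K gives O(quarantine_host).
With premise 5, O(quarantine_host -> sanitize_area), the K-axiom yields O(sanitize_area).
The contrapositive of premise 4 (O(open_valve -> not sanitize_area)) is O(sanitize_area -> not open_valve), and O(sanitize_area) is already established, so O(not open_valve).
The contrapositive of premise 1 (O(not escrow_roster -> open_valve)) is O(not open_valve -> escrow_roster), and O(not open_valve) is already established, so O(escrow_roster).
Premises 2, 6 do not contribute to this derivation.
Thus O(escrow_roster), which is F(not escrow_roster): not escrow_roster is forbidden.

Forbidden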